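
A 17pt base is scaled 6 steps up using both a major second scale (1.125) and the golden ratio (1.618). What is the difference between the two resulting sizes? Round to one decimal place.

270.6pt

Major second: 17.0 × 1.125⁶ = 34.464pt
Golden ratio: 17.0 × 1.618⁶ = 305.014pt
Difference: 305.014 − 34.464 = 270.550pt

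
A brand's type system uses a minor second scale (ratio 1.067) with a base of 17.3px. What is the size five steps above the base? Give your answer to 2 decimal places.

Every step multiplies by the scale ratio.
17.3 × 1.067⁵ = 17.3 × 1.38300 ≈ 23.93

23.93px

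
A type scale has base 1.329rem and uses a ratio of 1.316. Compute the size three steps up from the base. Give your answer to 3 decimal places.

3.029rem

A modular type scale is a geometric sequence: sizeₙ = base × rⁿ.
1.329 × 1.316³ = 1.329 × 2.27912 ≈ 3.029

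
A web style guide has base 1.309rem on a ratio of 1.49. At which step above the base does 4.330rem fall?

1.49ⁿ = 4.330 / 1.309 = 3.3079
n = ln(3.3079) / ln(1.49) = 1.1963 / 0.3988 ≈ 3.00

3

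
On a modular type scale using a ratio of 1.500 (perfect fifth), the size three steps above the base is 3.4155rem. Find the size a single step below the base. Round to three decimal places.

Moving from step +3 to step -1 is 4 steps down, so divide by r⁴.
3.4155 ÷ 1.500⁴ = 3.4155 ÷ 5.06250 ≈ 0.675

0.675rem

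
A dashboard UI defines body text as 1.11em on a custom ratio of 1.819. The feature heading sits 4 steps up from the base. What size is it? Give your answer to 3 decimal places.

12.152em

Every step multiplies by the scale ratio.
1.11 × 1.819⁴ = 1.11 × 10.94790 ≈ 12.152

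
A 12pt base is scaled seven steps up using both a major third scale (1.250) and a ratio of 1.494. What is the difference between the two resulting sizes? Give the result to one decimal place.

Major third: 12.0 × 1.250⁷ = 57.220pt
At 1.494: 12.0 × 1.494⁷ = 199.359pt
Difference: 199.359 − 57.220 = 142.139pt

142.1pt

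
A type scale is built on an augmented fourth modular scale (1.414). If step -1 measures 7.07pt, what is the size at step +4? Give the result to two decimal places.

7.07 × 1.414⁵ = 7.07 × 5.65258 ≈ 39.964

39.96pt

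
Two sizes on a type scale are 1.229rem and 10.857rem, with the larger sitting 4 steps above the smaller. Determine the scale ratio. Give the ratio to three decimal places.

The ratio satisfies 1.229 × r⁴ = 10.857, so r = (10.857 / 1.229)^(1/4).
r = 8.8340^(1/4) ≈ 1.7240

1.724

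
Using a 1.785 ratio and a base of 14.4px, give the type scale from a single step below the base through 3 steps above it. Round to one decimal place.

Step -1: 14.4 ÷ 1.785 = 8.1
Step 0: 14.4px
Step 1: 14.4 × 1.785 = 25.7
Step 2: 14.4 × 1.785² = 45.9
Step 3: 14.4 × 1.785³ = 81.9

8.1px, 14.4px, 25.7px, 45.9px, 81.9px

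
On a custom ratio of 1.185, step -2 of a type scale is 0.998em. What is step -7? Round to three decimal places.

The gap is -7 − (-2) = -5 steps, so the factor is 1.185^-5.
0.998 ÷ 1.185⁵ = 0.998 ÷ 2.33664 ≈ 0.427

0.427em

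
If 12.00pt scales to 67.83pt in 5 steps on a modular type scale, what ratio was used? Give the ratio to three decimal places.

1.414

r⁵ = 67.83 / 12.00, so r = (67.83/12.00)^(1/5).
r = 5.6525^(1/5) ≈ 1.4140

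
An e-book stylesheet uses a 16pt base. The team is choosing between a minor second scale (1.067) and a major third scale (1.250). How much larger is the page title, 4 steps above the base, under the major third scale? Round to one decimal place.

Minor second: 16.0 × 1.067⁴ = 20.739pt
Major third: 16.0 × 1.250⁴ = 39.062pt
Difference: 39.062 − 20.739 = 18.323pt

18.3pt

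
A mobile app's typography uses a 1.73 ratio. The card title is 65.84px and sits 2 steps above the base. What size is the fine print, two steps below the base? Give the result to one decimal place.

65.84 ÷ 1.73⁴ = 65.84 ÷ 8.95745 ≈ 7.350

7.4px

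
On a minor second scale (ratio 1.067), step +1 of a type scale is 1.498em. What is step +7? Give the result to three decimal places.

The gap is 7 − (1) = 6 steps, so the factor is 1.067^6.
1.498 × 1.067⁶ = 1.498 × 1.47566 ≈ 2.211

2.211em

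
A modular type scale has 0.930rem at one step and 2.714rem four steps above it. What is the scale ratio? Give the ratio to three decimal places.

r⁴ = 2.714 / 0.930, so r = (2.714/0.930)^(1/4).
r = 2.9183^(1/4) ≈ 1.3070

1.307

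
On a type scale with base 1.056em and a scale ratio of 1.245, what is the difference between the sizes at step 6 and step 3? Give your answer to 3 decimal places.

Step 3: 1.056 × 1.245³ = 2.03785em
Step 6: 1.056 × 1.245⁶ = 3.93260em
Difference: 3.93260 − 2.03785 = 1.89475em

1.895em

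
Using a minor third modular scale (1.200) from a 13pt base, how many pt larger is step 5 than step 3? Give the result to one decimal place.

9.9pt

Step 3: 13.0 × 1.200³ = 22.464pt
Step 5: 13.0 × 1.200⁵ = 32.348pt
Difference: 32.348 − 22.464 = 9.884pt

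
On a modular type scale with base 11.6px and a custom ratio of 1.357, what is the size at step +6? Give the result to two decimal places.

72.43px

11.6 × 1.357⁶ = 11.6 × 6.24423 ≈ 72.43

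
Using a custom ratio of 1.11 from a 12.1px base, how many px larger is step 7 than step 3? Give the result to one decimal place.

8.6px

Step 3: 12.1 × 1.11³ = 16.548px
Step 7: 12.1 × 1.11⁷ = 25.122px
Difference: 25.122 − 16.548 = 8.574px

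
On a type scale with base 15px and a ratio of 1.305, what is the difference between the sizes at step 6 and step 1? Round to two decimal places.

54.51px

Step 1: 15.0 × 1.305 = 19.5750px
Step 6: 15.0 × 1.305⁶ = 74.0891px
Difference: 74.0891 − 19.5750 = 54.5141px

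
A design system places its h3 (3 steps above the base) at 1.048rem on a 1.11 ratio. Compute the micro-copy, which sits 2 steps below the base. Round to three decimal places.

0.622rem

1.048 ÷ 1.11⁵ = 1.048 ÷ 1.68506 ≈ 0.622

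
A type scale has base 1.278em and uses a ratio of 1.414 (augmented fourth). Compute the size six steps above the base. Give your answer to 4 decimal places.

10.2147em

Every step multiplies by the scale ratio.
1.278 × 1.414⁶ = 1.278 × 7.99275 ≈ 10.2147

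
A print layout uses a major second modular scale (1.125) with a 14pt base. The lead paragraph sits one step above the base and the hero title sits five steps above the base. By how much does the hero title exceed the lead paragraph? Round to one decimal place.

9.5pt

Step 1: 14.0 × 1.125 = 15.750pt
Step 5: 14.0 × 1.125⁵ = 25.228pt
Difference: 25.228 − 15.750 = 9.478pt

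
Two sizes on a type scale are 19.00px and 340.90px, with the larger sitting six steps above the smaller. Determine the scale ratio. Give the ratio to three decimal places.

r⁶ = 340.90 / 19.00, so r = (340.90/19.00)^(1/6).
r = 17.9421^(1/6) ≈ 1.6180

1.618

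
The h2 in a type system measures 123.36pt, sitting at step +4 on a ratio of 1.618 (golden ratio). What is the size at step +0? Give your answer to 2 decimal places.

18.00pt

The gap is 0 − (4) = -4 steps, so the factor is 1.618^-4.
123.36 ÷ 1.618⁴ = 123.36 ÷ 6.85353 ≈ 17.999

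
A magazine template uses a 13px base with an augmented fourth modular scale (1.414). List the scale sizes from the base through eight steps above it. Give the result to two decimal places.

13.00px, 18.38px, 25.99px, 36.75px, 51.97px, 73.48px, 103.91px, 146.92px, 207.75px

Step 0: 13px
Step 1: 13.0 × 1.414 = 18.38
Step 2: 13.0 × 1.414² = 25.99
Step 3: 13.0 × 1.414³ = 36.75
Step 4: 13.0 × 1.414⁴ = 51.97
Step 5: 13.0 × 1.414⁵ = 73.48
Step 6: 13.0 × 1.414⁶ = 103.91
Step 7: 13.0 × 1.414⁷ = 146.92
Step 8: 13.0 × 1.414⁸ = 207.75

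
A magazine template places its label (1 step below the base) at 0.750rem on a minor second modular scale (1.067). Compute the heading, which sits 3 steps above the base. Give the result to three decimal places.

0.972rem

0.750 × 1.067⁴ = 0.750 × 1.29616 ≈ 0.972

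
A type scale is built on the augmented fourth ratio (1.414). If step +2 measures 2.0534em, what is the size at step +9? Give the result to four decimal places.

2.0534 × 1.414⁷ = 2.0534 × 11.30175 ≈ 23.2070

23.2070em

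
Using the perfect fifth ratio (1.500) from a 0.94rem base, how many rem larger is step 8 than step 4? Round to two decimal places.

Step 4: 0.94 × 1.500⁴ = 4.7588rem
Step 8: 0.94 × 1.500⁸ = 24.0912rem
Difference: 24.0912 − 4.7588 = 19.3324rem

19.33rem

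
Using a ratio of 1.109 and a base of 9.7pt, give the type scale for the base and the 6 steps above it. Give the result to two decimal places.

9.70pt, 10.76pt, 11.93pt, 13.23pt, 14.67pt, 16.27pt, 18.05pt

Step 0: 9.7pt
Step 1: 9.7 × 1.109 = 10.76
Step 2: 9.7 × 1.109² = 11.93
Step 3: 9.7 × 1.109³ = 13.23
Step 4: 9.7 × 1.109⁴ = 14.67
Step 5: 9.7 × 1.109⁵ = 16.27
Step 6: 9.7 × 1.109⁶ = 18.05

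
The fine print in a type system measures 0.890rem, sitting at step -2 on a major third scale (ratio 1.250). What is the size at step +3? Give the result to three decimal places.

2.716rem

The gap is 3 − (-2) = 5 steps, so the factor is 1.250^5.
0.890 × 1.250⁵ = 0.890 × 3.05176 ≈ 2.716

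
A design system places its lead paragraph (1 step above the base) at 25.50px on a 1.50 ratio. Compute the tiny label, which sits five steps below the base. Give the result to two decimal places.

Moving from step +1 to step -5 is 6 steps down, so divide by r⁶.
25.50 ÷ 1.50⁶ = 25.50 ÷ 11.39062 ≈ 2.239

2.24px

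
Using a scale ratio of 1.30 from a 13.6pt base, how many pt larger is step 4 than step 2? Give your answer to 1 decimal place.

15.9pt

Step 2: 13.6 × 1.30² = 22.984pt
Step 4: 13.6 × 1.30⁴ = 38.843pt
Difference: 38.843 − 22.984 = 15.859pt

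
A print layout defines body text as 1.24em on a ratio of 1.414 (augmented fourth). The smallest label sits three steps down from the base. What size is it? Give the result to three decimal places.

0.439em

Each step on a modular scale multiplies by the ratio, so the size n steps from the base is base × ratioⁿ.
1.24 ÷ 1.414³ = 1.24 ÷ 2.82715 ≈ 0.439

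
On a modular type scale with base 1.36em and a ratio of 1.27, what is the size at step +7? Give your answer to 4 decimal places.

A modular type scale is a geometric sequence: sizeₙ = base × rⁿ.
1.36 × 1.27⁷ = 1.36 × 5.32876 ≈ 7.2471

7.2471em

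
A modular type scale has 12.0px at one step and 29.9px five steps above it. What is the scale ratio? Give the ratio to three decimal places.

1.200

r⁵ = 29.9 / 12.0, so r = (29.9/12.0)^(1/5).
r = 2.4917^(1/5) ≈ 1.2003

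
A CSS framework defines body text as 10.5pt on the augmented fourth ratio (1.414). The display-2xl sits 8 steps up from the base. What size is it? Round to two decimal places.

10.5 × 1.414⁸ = 10.5 × 15.98068 ≈ 167.80

167.80pt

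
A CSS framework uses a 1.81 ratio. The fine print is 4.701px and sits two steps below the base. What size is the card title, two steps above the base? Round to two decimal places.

4.701 × 1.81⁴ = 4.701 × 10.73283 ≈ 50.455

50.46px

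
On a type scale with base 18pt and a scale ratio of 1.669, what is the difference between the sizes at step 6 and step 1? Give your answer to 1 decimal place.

Step 1: 18.0 × 1.669 = 30.042pt
Step 6: 18.0 × 1.669⁶ = 389.055pt
Difference: 389.055 − 30.042 = 359.013pt

359.0pt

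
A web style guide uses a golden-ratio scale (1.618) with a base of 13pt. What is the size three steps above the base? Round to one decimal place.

55.1pt

A modular type scale is a geometric sequence: sizeₙ = base × rⁿ.
13.0 × 1.618³ = 13.0 × 4.23580 ≈ 55.07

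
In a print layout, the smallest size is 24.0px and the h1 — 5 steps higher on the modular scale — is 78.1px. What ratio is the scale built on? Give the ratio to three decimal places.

1.266

r⁵ = 78.1 / 24.0, so r = (78.1/24.0)^(1/5).
r = 3.2542^(1/5) ≈ 1.2662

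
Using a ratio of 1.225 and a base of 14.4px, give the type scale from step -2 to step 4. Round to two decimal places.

Step -2: 14.4 ÷ 1.225² = 9.60
Step -1: 14.4 ÷ 1.225 = 11.76
Step 0: 14.4px
Step 1: 14.4 × 1.225 = 17.64
Step 2: 14.4 × 1.225² = 21.61
Step 3: 14.4 × 1.225³ = 26.47
Step 4: 14.4 × 1.225⁴ = 32.43

9.60px, 11.76px, 14.40px, 17.64px, 21.61px, 26.47px, 32.43px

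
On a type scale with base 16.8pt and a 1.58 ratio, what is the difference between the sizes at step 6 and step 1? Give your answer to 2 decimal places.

234.82pt

Step 1: 16.8 × 1.58 = 26.5440pt
Step 6: 16.8 × 1.58⁶ = 261.3676pt
Difference: 261.3676 − 26.5440 = 234.8236pt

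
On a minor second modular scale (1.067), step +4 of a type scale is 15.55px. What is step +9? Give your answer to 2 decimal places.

21.51px

The gap is 9 − (4) = 5 steps, so the factor is 1.067^5.
15.55 × 1.067⁵ = 15.55 × 1.38300 ≈ 21.506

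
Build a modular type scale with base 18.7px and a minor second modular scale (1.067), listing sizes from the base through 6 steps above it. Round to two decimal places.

18.70px, 19.95px, 21.29px, 22.72px, 24.24px, 25.86px, 27.59px

Step 0: 18.7px
Step 1: 18.7 × 1.067 = 19.95
Step 2: 18.7 × 1.067² = 21.29
Step 3: 18.7 × 1.067³ = 22.72
Step 4: 18.7 × 1.067⁴ = 24.24
Step 5: 18.7 × 1.067⁵ = 25.86
Step 6: 18.7 × 1.067⁶ = 27.59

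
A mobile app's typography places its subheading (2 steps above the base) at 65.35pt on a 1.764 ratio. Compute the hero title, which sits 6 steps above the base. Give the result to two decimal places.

632.76pt

65.35 × 1.764⁴ = 65.35 × 9.68265 ≈ 632.761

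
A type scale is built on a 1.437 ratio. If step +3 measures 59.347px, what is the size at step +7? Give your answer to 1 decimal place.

253.1px

59.347 × 1.437⁴ = 59.347 × 4.26410 ≈ 253.061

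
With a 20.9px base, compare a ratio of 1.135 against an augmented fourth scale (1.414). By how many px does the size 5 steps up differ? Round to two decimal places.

78.77px

At 1.135: 20.9 × 1.135⁵ = 39.3664px
Augmented fourth: 20.9 × 1.414⁵ = 118.1390px
Difference: 118.1390 − 39.3664 = 78.7726px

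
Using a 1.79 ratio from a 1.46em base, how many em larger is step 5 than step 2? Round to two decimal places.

Step 2: 1.46 × 1.79² = 4.6780em
Step 5: 1.46 × 1.79⁵ = 26.8298em
Difference: 26.8298 − 4.6780 = 22.1518em

22.15em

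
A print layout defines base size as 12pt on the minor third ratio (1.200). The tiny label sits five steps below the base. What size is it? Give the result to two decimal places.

Every step multiplies by the scale ratio.
12.0 ÷ 1.200⁵ = 12.0 ÷ 2.48832 ≈ 4.82

4.82pt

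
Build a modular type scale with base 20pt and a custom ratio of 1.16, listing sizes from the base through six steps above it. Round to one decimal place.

20.0pt, 23.2pt, 26.9pt, 31.2pt, 36.2pt, 42.0pt, 48.7pt

Step 0: 20pt
Step 1: 20.0 × 1.16 = 23.2
Step 2: 20.0 × 1.16² = 26.9
Step 3: 20.0 × 1.16³ = 31.2
Step 4: 20.0 × 1.16⁴ = 36.2
Step 5: 20.0 × 1.16⁵ = 42.0
Step 6: 20.0 × 1.16⁶ = 48.7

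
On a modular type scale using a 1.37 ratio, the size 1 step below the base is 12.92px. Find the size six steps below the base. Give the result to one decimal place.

2.7px

12.92 ÷ 1.37⁵ = 12.92 ÷ 4.82617 ≈ 2.677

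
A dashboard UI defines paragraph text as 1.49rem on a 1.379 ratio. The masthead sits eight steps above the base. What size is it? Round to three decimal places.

1.49 × 1.379⁸ = 1.49 × 13.07718 ≈ 19.485

19.485rem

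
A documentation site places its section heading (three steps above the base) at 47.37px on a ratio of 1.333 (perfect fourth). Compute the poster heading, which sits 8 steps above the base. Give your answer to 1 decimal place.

199.4px

Moving from step +3 to step +8 is 5 steps up, so multiply by r⁵.
47.37 × 1.333⁵ = 47.37 × 4.20873 ≈ 199.367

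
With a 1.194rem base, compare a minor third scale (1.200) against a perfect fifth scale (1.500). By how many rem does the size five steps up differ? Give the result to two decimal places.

Minor third: 1.194 × 1.200⁵ = 2.9711rem
Perfect fifth: 1.194 × 1.500⁵ = 9.0669rem
Difference: 9.0669 − 2.9711 = 6.0958rem

6.10rem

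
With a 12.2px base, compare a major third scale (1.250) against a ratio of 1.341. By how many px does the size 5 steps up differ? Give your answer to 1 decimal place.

Major third: 12.2 × 1.250⁵ = 37.231px
At 1.341: 12.2 × 1.341⁵ = 52.906px
Difference: 52.906 − 37.231 = 15.675px

15.7px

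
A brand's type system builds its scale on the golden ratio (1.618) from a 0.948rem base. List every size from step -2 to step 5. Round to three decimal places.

Step -2: 0.948 ÷ 1.618² = 0.362
Step -1: 0.948 ÷ 1.618 = 0.586
Step 0: 0.948rem
Step 1: 0.948 × 1.618 = 1.534
Step 2: 0.948 × 1.618² = 2.482
Step 3: 0.948 × 1.618³ = 4.016
Step 4: 0.948 × 1.618⁴ = 6.497
Step 5: 0.948 × 1.618⁵ = 10.512

0.362rem, 0.586rem, 0.948rem, 1.534rem, 2.482rem, 4.016rem, 6.497rem, 10.512rem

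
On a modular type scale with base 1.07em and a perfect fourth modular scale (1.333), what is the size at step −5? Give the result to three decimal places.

0.254em

Every step multiplies by the scale ratio.
1.07 ÷ 1.333⁵ = 1.07 ÷ 4.20873 ≈ 0.254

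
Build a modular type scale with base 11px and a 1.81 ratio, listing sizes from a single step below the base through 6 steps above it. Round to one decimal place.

Step -1: 11.0 ÷ 1.81 = 6.1
Step 0: 11px
Step 1: 11.0 × 1.81 = 19.9
Step 2: 11.0 × 1.81² = 36.0
Step 3: 11.0 × 1.81³ = 65.2
Step 4: 11.0 × 1.81⁴ = 118.1
Step 5: 11.0 × 1.81⁵ = 213.7
Step 6: 11.0 × 1.81⁶ = 386.8

6.1px, 11.0px, 19.9px, 36.0px, 65.2px, 118.1px, 213.7px, 386.8px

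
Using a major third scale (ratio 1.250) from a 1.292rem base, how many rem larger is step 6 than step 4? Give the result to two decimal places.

Step 4: 1.292 × 1.250⁴ = 3.1543rem
Step 6: 1.292 × 1.250⁶ = 4.9286rem
Difference: 4.9286 − 3.1543 = 1.7743rem

1.77rem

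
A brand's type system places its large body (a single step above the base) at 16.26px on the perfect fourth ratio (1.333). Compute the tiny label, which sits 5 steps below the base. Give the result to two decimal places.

2.90px

16.26 ÷ 1.333⁶ = 16.26 ÷ 5.61023 ≈ 2.898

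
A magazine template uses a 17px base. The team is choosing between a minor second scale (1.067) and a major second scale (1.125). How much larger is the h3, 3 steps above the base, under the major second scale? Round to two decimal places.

Minor second: 17.0 × 1.067³ = 20.6511px
Major second: 17.0 × 1.125³ = 24.2051px
Difference: 24.2051 − 20.6511 = 3.5540px

3.55px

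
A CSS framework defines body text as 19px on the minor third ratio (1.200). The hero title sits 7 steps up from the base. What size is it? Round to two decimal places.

19.0 × 1.200⁷ = 19.0 × 3.58318 ≈ 68.08

68.08px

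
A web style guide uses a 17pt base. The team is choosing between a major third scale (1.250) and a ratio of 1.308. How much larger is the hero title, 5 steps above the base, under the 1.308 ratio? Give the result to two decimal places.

13.21pt

Major third: 17.0 × 1.250⁵ = 51.8799pt
At 1.308: 17.0 × 1.308⁵ = 65.0860pt
Difference: 65.0860 − 51.8799 = 13.2061pt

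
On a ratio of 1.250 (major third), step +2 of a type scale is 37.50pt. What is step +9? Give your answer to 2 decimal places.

37.50 × 1.250⁷ = 37.50 × 4.76837 ≈ 178.814

178.81pt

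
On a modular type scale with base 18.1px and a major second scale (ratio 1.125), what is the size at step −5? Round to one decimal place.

10.0px

18.1 ÷ 1.125⁵ = 18.1 ÷ 1.80203 ≈ 10.04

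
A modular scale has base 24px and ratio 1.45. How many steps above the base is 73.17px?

3

1.45ⁿ = 73.17 / 24 = 3.0488
n = ln(3.0488) / ln(1.45) = 1.1147 / 0.3716 ≈ 3.00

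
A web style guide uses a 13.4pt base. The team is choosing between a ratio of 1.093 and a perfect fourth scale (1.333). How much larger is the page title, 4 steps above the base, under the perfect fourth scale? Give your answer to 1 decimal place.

At 1.093: 13.4 × 1.093⁴ = 19.124pt
Perfect fourth: 13.4 × 1.333⁴ = 42.308pt
Difference: 42.308 − 19.124 = 23.184pt

23.2pt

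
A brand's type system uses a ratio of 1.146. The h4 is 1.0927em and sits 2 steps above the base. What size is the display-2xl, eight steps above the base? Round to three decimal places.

2.475em

The gap is 8 − (2) = 6 steps, so the factor is 1.146^6.
1.0927 × 1.146⁶ = 1.0927 × 2.26521 ≈ 2.475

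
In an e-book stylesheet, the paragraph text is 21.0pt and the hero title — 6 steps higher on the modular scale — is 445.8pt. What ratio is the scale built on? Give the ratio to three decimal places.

1.664

The ratio satisfies 21.0 × r⁶ = 445.8, so r = (445.8 / 21.0)^(1/6).
r = 21.2286^(1/6) ≈ 1.6640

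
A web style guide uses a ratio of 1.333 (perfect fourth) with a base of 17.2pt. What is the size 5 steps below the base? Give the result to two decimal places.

Every step multiplies by the scale ratio.
17.2 ÷ 1.333⁵ = 17.2 ÷ 4.20873 ≈ 4.09

4.09pt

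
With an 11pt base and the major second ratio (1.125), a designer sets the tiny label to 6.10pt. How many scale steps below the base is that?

5

1.125ⁿ = 11 / 6.10 = 1.8033
n = ln(1.8033) / ln(1.125) = 0.5896 / 0.1178 ≈ 5.01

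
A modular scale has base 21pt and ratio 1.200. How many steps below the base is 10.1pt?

1.200ⁿ = 21 / 10.1 = 2.0792
n = ln(2.0792) / ln(1.200) = 0.7320 / 0.1823 ≈ 4.01

4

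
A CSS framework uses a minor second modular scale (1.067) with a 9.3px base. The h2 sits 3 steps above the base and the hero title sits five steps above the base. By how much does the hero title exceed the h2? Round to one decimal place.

1.6px

Step 3: 9.3 × 1.067³ = 11.297px
Step 5: 9.3 × 1.067⁵ = 12.862px
Difference: 12.862 − 11.297 = 1.565px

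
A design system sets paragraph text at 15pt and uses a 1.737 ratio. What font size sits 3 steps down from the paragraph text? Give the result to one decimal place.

A modular type scale is a geometric sequence: sizeₙ = base × rⁿ.
15.0 ÷ 1.737³ = 15.0 ÷ 5.24082 ≈ 2.86

2.9pt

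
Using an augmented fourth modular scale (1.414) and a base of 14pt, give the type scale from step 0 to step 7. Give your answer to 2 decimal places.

14.00pt, 19.80pt, 27.99pt, 39.58pt, 55.97pt, 79.14pt, 111.90pt, 158.22pt

Step 0: 14pt
Step 1: 14.0 × 1.414 = 19.80
Step 2: 14.0 × 1.414² = 27.99
Step 3: 14.0 × 1.414³ = 39.58
Step 4: 14.0 × 1.414⁴ = 55.97
Step 5: 14.0 × 1.414⁵ = 79.14
Step 6: 14.0 × 1.414⁶ = 111.90
Step 7: 14.0 × 1.414⁷ = 158.22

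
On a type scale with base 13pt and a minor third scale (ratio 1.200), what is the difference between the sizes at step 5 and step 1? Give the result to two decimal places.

16.75pt

Step 1: 13.0 × 1.200 = 15.6000pt
Step 5: 13.0 × 1.200⁵ = 32.3482pt
Difference: 32.3482 − 15.6000 = 16.7482pt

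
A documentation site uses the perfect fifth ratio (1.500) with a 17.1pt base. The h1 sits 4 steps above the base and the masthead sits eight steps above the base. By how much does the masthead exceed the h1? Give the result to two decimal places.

351.69pt

Step 4: 17.1 × 1.500⁴ = 86.5688pt
Step 8: 17.1 × 1.500⁸ = 438.2543pt
Difference: 438.2543 − 86.5688 = 351.6855pt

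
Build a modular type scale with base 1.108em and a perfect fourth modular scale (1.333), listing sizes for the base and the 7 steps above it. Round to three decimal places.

Step 0: 1.108em
Step 1: 1.108 × 1.333 = 1.477
Step 2: 1.108 × 1.333² = 1.969
Step 3: 1.108 × 1.333³ = 2.624
Step 4: 1.108 × 1.333⁴ = 3.498
Step 5: 1.108 × 1.333⁵ = 4.663
Step 6: 1.108 × 1.333⁶ = 6.216
Step 7: 1.108 × 1.333⁷ = 8.286

1.108em, 1.477em, 1.969em, 2.624em, 3.498em, 4.663em, 6.216em, 8.286em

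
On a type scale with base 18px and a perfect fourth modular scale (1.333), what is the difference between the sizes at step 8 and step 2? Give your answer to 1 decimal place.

Step 2: 18.0 × 1.333² = 31.984px
Step 8: 18.0 × 1.333⁸ = 179.438px
Difference: 179.438 − 31.984 = 147.454px

147.5px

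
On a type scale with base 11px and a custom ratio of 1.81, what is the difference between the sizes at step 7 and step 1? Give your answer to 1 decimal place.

Step 1: 11.0 × 1.81 = 19.910px
Step 7: 11.0 × 1.81⁷ = 700.072px
Difference: 700.072 − 19.910 = 680.162px

680.2px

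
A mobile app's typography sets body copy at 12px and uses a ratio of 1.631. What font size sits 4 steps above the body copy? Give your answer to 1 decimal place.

A modular type scale is a geometric sequence: sizeₙ = base × rⁿ.
12.0 × 1.631⁴ = 12.0 × 7.07646 ≈ 84.92

84.9px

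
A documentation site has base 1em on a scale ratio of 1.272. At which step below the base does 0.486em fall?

3

1.272ⁿ = 1 / 0.486 = 2.0576
n = ln(2.0576) / ln(1.272) = 0.7215 / 0.2406 ≈ 3.00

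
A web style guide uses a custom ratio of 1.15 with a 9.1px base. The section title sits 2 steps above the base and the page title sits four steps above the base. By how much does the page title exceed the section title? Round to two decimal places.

3.88px

Step 2: 9.1 × 1.15² = 12.0347px
Step 4: 9.1 × 1.15⁴ = 15.9160px
Difference: 15.9160 − 12.0347 = 3.8813px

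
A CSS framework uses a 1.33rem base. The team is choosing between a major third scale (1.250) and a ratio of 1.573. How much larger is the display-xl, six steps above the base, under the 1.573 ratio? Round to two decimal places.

Major third: 1.33 × 1.250⁶ = 5.0735rem
At 1.573: 1.33 × 1.573⁶ = 20.1476rem
Difference: 20.1476 − 5.0735 = 15.0741rem

15.07rem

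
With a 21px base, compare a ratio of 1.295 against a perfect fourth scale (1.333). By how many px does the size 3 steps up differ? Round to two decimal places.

4.13px

At 1.295: 21.0 × 1.295³ = 45.6067px
Perfect fourth: 21.0 × 1.333³ = 49.7405px
Difference: 49.7405 − 45.6067 = 4.1338px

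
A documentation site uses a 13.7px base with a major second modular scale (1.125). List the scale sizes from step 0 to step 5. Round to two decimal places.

Step 0: 13.7px
Step 1: 13.7 × 1.125 = 15.41
Step 2: 13.7 × 1.125² = 17.34
Step 3: 13.7 × 1.125³ = 19.51
Step 4: 13.7 × 1.125⁴ = 21.94
Step 5: 13.7 × 1.125⁵ = 24.69

13.70px, 15.41px, 17.34px, 19.51px, 21.94px, 24.69px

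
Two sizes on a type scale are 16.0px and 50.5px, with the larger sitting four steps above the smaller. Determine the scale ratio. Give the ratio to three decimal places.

1.333

The ratio satisfies 16.0 × r⁴ = 50.5, so r = (50.5 / 16.0)^(1/4).
r = 3.1562^(1/4) ≈ 1.3329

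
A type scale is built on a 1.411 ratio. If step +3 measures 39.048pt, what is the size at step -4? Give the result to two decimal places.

Moving from step +3 to step -4 is 7 steps down, so divide by r⁷.
39.048 ÷ 1.411⁷ = 39.048 ÷ 11.13497 ≈ 3.507

3.51pt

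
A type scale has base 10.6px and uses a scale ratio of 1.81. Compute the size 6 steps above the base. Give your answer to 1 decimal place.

372.7px

Each step on a modular scale multiplies by the ratio, so the size n steps from the base is base × ratioⁿ.
10.6 × 1.81⁶ = 10.6 × 35.16183 ≈ 372.72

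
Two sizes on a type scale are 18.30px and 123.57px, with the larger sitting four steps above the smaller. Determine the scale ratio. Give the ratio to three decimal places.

r⁴ = 123.57 / 18.30, so r = (123.57/18.30)^(1/4).
r = 6.7525^(1/4) ≈ 1.6120

1.612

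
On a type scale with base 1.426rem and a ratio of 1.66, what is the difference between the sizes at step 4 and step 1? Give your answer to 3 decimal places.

Step 1: 1.426 × 1.66 = 2.36716rem
Step 4: 1.426 × 1.66⁴ = 10.82809rem
Difference: 10.82809 − 2.36716 = 8.46093rem

8.461rem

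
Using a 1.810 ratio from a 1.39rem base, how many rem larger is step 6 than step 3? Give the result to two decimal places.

Step 3: 1.39 × 1.810³ = 8.2423rem
Step 6: 1.39 × 1.810⁶ = 48.8749rem
Difference: 48.8749 − 8.2423 = 40.6326rem

40.63rem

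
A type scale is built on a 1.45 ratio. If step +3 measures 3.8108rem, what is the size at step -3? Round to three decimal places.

3.8108 ÷ 1.45⁶ = 3.8108 ÷ 9.29411 ≈ 0.410

0.410rem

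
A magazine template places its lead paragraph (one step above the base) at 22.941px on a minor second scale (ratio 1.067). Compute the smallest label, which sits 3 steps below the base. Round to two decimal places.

22.941 ÷ 1.067⁴ = 22.941 ÷ 1.29616 ≈ 17.699

17.70px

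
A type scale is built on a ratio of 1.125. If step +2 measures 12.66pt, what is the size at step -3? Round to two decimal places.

Moving from step +2 to step -3 is 5 steps down, so divide by r⁵.
12.66 ÷ 1.125⁵ = 12.66 ÷ 1.80203 ≈ 7.025

7.03pt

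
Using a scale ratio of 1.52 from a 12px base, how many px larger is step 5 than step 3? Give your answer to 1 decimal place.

Step 3: 12.0 × 1.52³ = 42.142px
Step 5: 12.0 × 1.52⁵ = 97.364px
Difference: 97.364 − 42.142 = 55.222px

55.2px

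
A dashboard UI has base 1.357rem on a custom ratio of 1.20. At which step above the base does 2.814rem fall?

1.20ⁿ = 2.814 / 1.357 = 2.0737
n = ln(2.0737) / ln(1.20) = 0.7293 / 0.1823 ≈ 4.00

4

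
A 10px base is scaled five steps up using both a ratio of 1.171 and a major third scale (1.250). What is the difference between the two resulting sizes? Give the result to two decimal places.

At 1.171: 10.0 × 1.171⁵ = 22.0183px
Major third: 10.0 × 1.250⁵ = 30.5176px
Difference: 30.5176 − 22.0183 = 8.4993px

8.50px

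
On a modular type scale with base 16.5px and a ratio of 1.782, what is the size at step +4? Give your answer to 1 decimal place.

16.5 × 1.782⁴ = 16.5 × 10.08395 ≈ 166.39

166.4px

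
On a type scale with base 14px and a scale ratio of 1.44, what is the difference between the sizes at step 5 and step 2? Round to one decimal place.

57.7px

Step 2: 14.0 × 1.44² = 29.030px
Step 5: 14.0 × 1.44⁵ = 86.684px
Difference: 86.684 − 29.030 = 57.654px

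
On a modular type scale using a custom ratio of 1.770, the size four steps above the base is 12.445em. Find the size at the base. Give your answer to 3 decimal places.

1.268em

12.445 ÷ 1.770⁴ = 12.445 ÷ 9.81506 ≈ 1.268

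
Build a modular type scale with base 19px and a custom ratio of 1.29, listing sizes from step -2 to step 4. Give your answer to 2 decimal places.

11.42px, 14.73px, 19.00px, 24.51px, 31.62px, 40.79px, 52.62px

Step -2: 19.0 ÷ 1.29² = 11.42
Step -1: 19.0 ÷ 1.29 = 14.73
Step 0: 19px
Step 1: 19.0 × 1.29 = 24.51
Step 2: 19.0 × 1.29² = 31.62
Step 3: 19.0 × 1.29³ = 40.79
Step 4: 19.0 × 1.29⁴ = 52.62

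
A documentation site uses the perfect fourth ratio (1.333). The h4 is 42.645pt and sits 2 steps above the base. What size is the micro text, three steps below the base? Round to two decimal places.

Moving from step +2 to step -3 is 5 steps down, so divide by r⁵.
42.645 ÷ 1.333⁵ = 42.645 ÷ 4.20873 ≈ 10.133

10.13pt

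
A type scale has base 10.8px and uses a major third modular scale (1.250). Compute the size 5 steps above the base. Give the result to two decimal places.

10.8 × 1.250⁵ = 10.8 × 3.05176 ≈ 32.96

32.96px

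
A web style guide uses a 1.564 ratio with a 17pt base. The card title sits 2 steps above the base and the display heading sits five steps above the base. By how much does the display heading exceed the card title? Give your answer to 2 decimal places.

Step 2: 17.0 × 1.564² = 41.5836pt
Step 5: 17.0 × 1.564⁵ = 159.0863pt
Difference: 159.0863 − 41.5836 = 117.5027pt

117.50pt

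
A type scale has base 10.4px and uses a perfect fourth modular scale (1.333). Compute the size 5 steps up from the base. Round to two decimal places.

10.4 × 1.333⁵ = 10.4 × 4.20873 ≈ 43.77

43.77px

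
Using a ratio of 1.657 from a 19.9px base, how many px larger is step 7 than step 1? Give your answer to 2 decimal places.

Step 1: 19.9 × 1.657 = 32.9743px
Step 7: 19.9 × 1.657⁷ = 682.5125px
Difference: 682.5125 − 32.9743 = 649.5382px

649.54px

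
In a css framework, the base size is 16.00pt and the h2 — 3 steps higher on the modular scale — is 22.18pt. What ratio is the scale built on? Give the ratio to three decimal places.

r³ = 22.18 / 16.00, so r = (22.18/16.00)^(1/3).
r = 1.3862^(1/3) ≈ 1.1150

1.115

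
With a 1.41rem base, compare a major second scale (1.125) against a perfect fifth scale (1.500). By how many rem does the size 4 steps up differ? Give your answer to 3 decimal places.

Major second: 1.41 × 1.125⁴ = 2.25855rem
Perfect fifth: 1.41 × 1.500⁴ = 7.13812rem
Difference: 7.13812 − 2.25855 = 4.87957rem

4.880rem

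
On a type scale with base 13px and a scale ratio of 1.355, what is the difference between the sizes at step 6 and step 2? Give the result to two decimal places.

Step 2: 13.0 × 1.355² = 23.8683px
Step 6: 13.0 × 1.355⁶ = 80.4598px
Difference: 80.4598 − 23.8683 = 56.5915px

56.59px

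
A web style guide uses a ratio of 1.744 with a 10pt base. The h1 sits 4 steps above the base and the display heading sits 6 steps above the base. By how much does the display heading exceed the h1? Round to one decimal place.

Step 4: 10.0 × 1.744⁴ = 92.509pt
Step 6: 10.0 × 1.744⁶ = 281.371pt
Difference: 281.371 − 92.509 = 188.862pt

188.9pt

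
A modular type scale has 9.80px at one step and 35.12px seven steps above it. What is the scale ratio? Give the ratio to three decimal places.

1.200

The ratio satisfies 9.80 × r⁷ = 35.12, so r = (35.12 / 9.80)^(1/7).
r = 3.5837^(1/7) ≈ 1.2000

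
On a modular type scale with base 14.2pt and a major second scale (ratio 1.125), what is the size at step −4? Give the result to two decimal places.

8.86pt

14.2 ÷ 1.125⁴ = 14.2 ÷ 1.60181 ≈ 8.86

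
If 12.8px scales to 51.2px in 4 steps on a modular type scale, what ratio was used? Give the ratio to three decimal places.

r⁴ = 51.2 / 12.8, so r = (51.2/12.8)^(1/4).
r = 4.0000^(1/4) ≈ 1.4142

1.414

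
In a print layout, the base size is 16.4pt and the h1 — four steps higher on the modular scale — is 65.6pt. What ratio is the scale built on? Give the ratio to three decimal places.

1.414

r⁴ = 65.6 / 16.4, so r = (65.6/16.4)^(1/4).
r = 4.0000^(1/4) ≈ 1.4142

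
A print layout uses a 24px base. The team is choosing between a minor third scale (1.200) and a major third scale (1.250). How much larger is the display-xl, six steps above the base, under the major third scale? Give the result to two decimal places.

19.89px

Minor third: 24.0 × 1.200⁶ = 71.6636px
Major third: 24.0 × 1.250⁶ = 91.5527px
Difference: 91.5527 − 71.6636 = 19.8891px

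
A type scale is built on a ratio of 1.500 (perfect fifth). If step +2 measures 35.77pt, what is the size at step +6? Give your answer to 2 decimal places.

Moving from step +2 to step +6 is 4 steps up, so multiply by r⁴.
35.77 × 1.500⁴ = 35.77 × 5.06250 ≈ 181.086

181.09pt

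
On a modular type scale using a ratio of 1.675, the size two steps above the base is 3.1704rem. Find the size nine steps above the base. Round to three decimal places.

117.278rem

The gap is 9 − (2) = 7 steps, so the factor is 1.675^7.
3.1704 × 1.675⁷ = 3.1704 × 36.99165 ≈ 117.278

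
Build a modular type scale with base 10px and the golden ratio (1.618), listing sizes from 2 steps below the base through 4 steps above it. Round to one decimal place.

3.8px, 6.2px, 10.0px, 16.2px, 26.2px, 42.4px, 68.5px

Step -2: 10.0 ÷ 1.618² = 3.8
Step -1: 10.0 ÷ 1.618 = 6.2
Step 0: 10px
Step 1: 10.0 × 1.618 = 16.2
Step 2: 10.0 × 1.618² = 26.2
Step 3: 10.0 × 1.618³ = 42.4
Step 4: 10.0 × 1.618⁴ = 68.5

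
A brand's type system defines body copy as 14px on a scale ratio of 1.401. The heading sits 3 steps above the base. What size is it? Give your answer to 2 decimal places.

Each step on a modular scale multiplies by the ratio, so the size n steps from the base is base × ratioⁿ.
14.0 × 1.401³ = 14.0 × 2.74988 ≈ 38.50

38.50px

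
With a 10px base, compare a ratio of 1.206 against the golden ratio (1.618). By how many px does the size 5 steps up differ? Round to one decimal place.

At 1.206: 10.0 × 1.206⁵ = 25.512px
Golden ratio: 10.0 × 1.618⁵ = 110.890px
Difference: 110.890 − 25.512 = 85.378px

85.4px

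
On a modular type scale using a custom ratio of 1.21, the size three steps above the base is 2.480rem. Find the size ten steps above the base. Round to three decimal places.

2.480 × 1.21⁷ = 2.480 × 3.79750 ≈ 9.418

9.418rem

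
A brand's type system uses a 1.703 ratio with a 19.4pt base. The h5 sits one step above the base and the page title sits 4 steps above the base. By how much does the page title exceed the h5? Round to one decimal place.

Step 1: 19.4 × 1.703 = 33.038pt
Step 4: 19.4 × 1.703⁴ = 163.178pt
Difference: 163.178 − 33.038 = 130.140pt

130.1pt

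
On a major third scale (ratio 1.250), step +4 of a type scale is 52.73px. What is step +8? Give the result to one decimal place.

The gap is 8 − (4) = 4 steps, so the factor is 1.250^4.
52.73 × 1.250⁴ = 52.73 × 2.44141 ≈ 128.735

128.7px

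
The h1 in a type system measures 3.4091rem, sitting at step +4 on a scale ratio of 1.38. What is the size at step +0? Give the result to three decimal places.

0.940rem

Moving from step +4 to step +0 is 4 steps down, so divide by r⁴.
3.4091 ÷ 1.38⁴ = 3.4091 ÷ 3.62674 ≈ 0.940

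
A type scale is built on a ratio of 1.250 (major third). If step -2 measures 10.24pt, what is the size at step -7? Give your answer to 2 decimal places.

3.36pt

10.24 ÷ 1.250⁵ = 10.24 ÷ 3.05176 ≈ 3.355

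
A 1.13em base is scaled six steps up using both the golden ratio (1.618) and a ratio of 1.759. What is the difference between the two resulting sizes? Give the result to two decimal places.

Golden ratio: 1.13 × 1.618⁶ = 20.2745em
At 1.759: 1.13 × 1.759⁶ = 33.4714em
Difference: 33.4714 − 20.2745 = 13.1969em

13.20em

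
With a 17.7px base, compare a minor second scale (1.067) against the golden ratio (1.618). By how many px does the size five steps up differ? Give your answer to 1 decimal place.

Minor second: 17.7 × 1.067⁵ = 24.479px
Golden ratio: 17.7 × 1.618⁵ = 196.275px
Difference: 196.275 − 24.479 = 171.796px

171.8px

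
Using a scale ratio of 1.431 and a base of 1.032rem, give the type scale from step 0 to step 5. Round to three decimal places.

Step 0: 1.032rem
Step 1: 1.032 × 1.431 = 1.477
Step 2: 1.032 × 1.431² = 2.113
Step 3: 1.032 × 1.431³ = 3.024
Step 4: 1.032 × 1.431⁴ = 4.328
Step 5: 1.032 × 1.431⁵ = 6.193

1.032rem, 1.477rem, 2.113rem, 3.024rem, 4.328rem, 6.193rem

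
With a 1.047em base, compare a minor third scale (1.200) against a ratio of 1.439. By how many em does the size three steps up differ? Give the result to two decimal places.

1.31em

Minor third: 1.047 × 1.200³ = 1.8092em
At 1.439: 1.047 × 1.439³ = 3.1198em
Difference: 3.1198 − 1.8092 = 1.3106em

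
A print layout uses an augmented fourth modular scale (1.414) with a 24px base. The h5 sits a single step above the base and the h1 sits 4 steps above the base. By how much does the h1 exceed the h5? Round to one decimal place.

Step 1: 24.0 × 1.414 = 33.936px
Step 4: 24.0 × 1.414⁴ = 95.942px
Difference: 95.942 − 33.936 = 62.006px

62.0px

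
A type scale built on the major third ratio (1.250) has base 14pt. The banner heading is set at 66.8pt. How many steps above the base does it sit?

1.250ⁿ = 66.8 / 14 = 4.7714
n = ln(4.7714) / ln(1.250) = 1.5626 / 0.2231 ≈ 7.00

7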